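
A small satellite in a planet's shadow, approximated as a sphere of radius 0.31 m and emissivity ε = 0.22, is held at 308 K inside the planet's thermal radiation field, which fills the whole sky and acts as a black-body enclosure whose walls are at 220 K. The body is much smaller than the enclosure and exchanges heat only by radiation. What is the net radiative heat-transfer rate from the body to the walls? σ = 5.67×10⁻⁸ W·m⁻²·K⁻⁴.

P_net ≈ 100 W

For a small grey body in a large enclosure: P_net = εσA(T_body⁴ − T_wall⁴).
A = 4πr² = 1.208 m²; T_body⁴ − T_wall⁴ = 8.999×10⁹ − 2.343×10⁹ = 6.657×10⁹ K⁴.
|P_net| = 0.22·5.67×10⁻⁸·1.208·6.657×10⁹.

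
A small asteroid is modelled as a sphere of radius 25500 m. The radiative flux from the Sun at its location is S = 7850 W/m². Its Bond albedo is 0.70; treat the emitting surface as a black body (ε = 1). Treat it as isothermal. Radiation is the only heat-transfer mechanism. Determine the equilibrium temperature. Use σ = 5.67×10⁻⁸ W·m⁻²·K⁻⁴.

At equilibrium, absorbed power = emitted power.
Absorbing cross-section = πr² = 2.043×10⁹ m²; emitting surface = 4πr² = 8.171×10⁹ m² (ratio 4).
(1−a)S·A_cross = εσ·A_surf·T⁴  ⇒  T⁴ = (1−a)S/(4σ).
T⁴ = 0.300·7850/(4·5.67×10⁻⁸) = 1.038×10¹⁰ K⁴.
T = (1.038×10¹⁰)^(1/4).

T ≈ 319 K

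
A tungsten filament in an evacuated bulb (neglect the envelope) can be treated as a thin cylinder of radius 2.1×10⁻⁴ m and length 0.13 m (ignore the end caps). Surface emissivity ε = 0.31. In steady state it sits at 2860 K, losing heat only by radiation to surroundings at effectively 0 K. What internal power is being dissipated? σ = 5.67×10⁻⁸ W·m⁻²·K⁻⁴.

Steady state: P = εσA T⁴.
A = 2πrL = 1.715×10⁻⁴ m²; T⁴ = (2860)⁴ = 6.691×10¹³ K⁴.
P = 0.31 × 5.67×10⁻⁸ × 1.715×10⁻⁴ × 6.691×10¹³.

P ≈ 202 W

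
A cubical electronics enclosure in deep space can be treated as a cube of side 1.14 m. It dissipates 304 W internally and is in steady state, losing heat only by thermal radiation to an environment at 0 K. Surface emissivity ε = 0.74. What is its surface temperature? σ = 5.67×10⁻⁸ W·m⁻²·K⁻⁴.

T ≈ 175 K

Steady state: internal power = radiated power, P = εσA T⁴.
Radiating area A = 6L² = 7.798 m².
T⁴ = P/(εσA) = 304/(0.74·5.67×10⁻⁸·7.798) = 9.292×10⁸ K⁴.
T = (9.292×10⁸)^(1/4).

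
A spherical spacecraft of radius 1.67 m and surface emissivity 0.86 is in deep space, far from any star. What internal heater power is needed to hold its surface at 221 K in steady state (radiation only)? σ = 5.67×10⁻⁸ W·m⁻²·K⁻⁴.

P = εσ·4πr²·T⁴.
4πr² = 35.05 m²; T⁴ = 2.385×10⁹ K⁴.
P = 0.86·5.67×10⁻⁸·35.05·2.385×10⁹.

P ≈ 4080 W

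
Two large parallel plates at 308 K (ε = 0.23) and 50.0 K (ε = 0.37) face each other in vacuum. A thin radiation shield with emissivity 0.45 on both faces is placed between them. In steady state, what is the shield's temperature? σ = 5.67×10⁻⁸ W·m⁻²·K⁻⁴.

In steady state the net flux on the hot side equals that on the cold side.
σ(T₁⁴−T_s⁴)/D₁ = σ(T_s⁴−T₂⁴)/D₂, with D₁ = 1/ε₁+1/ε_s−1 = 5.570, D₂ = 1/ε_s+1/ε₂−1 = 3.925.
Solve for T_s⁴: T_s⁴ = (D₂·T₁⁴ + D₁·T₂⁴)/(D₁+D₂) = 3.724×10⁹ K⁴.

T_s ≈ 247 K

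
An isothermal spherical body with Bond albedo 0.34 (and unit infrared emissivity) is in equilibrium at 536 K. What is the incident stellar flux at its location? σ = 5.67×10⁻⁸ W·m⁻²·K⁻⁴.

S ≈ 28400 W/m²

(1−a)S·πr² = σ·4πr²·T⁴ ⇒ S = 4σT⁴/(1−a).
S = 4·5.67×10⁻⁸·8.254×10¹⁰/0.660.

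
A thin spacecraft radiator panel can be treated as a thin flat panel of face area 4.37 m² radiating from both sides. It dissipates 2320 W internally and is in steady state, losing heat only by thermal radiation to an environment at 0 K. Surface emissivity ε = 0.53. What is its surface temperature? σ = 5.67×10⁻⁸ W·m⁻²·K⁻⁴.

Steady state: internal power = radiated power, P = εσA T⁴.
Radiating area A = 2·4.37 = 8.740 m².
T⁴ = P/(εσA) = 2320/(0.53·5.67×10⁻⁸·8.740) = 8.833×10⁹ K⁴.
T = (8.833×10⁹)^(1/4).

T ≈ 307 K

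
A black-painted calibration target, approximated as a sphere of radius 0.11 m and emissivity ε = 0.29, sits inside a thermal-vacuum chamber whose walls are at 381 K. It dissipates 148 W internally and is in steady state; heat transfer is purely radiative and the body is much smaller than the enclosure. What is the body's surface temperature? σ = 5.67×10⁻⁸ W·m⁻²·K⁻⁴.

T ≈ 532 K

For a small grey body in a large enclosure, net radiated power = εσA(T⁴ − T_w⁴).
Steady state: P = εσA(T⁴ − T_w⁴) with A = 4πr² = 0.1521 m².
T⁴ = P/(εσA) + T_w⁴ = 148/(0.29·5.67×10⁻⁸·0.1521) + (381)⁴
    = 5.920×10¹⁰ + 2.107×10¹⁰ = 8.027×10¹⁰ K⁴.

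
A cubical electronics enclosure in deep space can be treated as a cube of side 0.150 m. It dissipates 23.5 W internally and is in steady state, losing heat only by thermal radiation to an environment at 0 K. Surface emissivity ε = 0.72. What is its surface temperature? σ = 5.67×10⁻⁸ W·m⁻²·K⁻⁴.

Steady state: internal power = radiated power, P = εσA T⁴.
Radiating area A = 6L² = 0.1350 m².
T⁴ = P/(εσA) = 23.5/(0.72·5.67×10⁻⁸·0.1350) = 4.264×10⁹ K⁴.
T = (4.264×10⁹)^(1/4).

T ≈ 256 K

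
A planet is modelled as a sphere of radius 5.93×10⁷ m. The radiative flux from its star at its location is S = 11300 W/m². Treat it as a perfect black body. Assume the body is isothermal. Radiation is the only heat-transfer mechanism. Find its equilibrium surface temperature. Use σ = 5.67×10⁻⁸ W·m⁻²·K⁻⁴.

At equilibrium, absorbed power = emitted power.
Absorbing cross-section = πr² = 1.105×10¹⁶ m²; emitting surface = 4πr² = 4.419×10¹⁶ m² (ratio 4).
S·A_cross = εσ·A_surf·T⁴  ⇒  T⁴ = S/(4σ).
T⁴ = 1.00·11300/(4·5.67×10⁻⁸) = 4.982×10¹⁰ K⁴.
T = (4.982×10¹⁰)^(1/4).

T ≈ 472 K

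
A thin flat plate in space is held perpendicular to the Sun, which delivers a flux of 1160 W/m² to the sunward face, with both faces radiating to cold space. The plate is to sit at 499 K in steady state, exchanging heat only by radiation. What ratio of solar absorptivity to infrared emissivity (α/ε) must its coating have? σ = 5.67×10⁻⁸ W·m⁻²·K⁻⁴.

Balance: αS·A = εσ·2A·T⁴ ⇒ α/ε = 2σT⁴/S.
α/ε = 2·5.67×10⁻⁸·(499)⁴/1160 = 2·5.67×10⁻⁸·6.200×10¹⁰/1160.

α/ε ≈ 6.06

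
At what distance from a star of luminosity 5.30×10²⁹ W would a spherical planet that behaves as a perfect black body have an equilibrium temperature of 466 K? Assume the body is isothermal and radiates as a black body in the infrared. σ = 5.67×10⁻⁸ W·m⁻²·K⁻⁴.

For an isothermal black-emitting sphere, (1−a)S·πr² = σ·4πr²·T⁴ ⇒ S = 4σT⁴/(1−a).
S = 4·5.67×10⁻⁸·(466)⁴/1.00 = 10700 W/m².
Flux falls as S = L/(4πd²), so d = √(L/(4πS)) = √(5.30×10²⁹/(4π·10700)).

d ≈ 1.99×10¹² m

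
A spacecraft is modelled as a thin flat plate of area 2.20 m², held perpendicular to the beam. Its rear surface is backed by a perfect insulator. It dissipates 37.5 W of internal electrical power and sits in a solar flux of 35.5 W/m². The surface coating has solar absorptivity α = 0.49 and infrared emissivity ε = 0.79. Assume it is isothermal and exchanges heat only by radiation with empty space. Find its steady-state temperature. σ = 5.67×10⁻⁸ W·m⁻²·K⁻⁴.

T ≈ 167 K

At steady state, absorbed solar power + internal power = radiated power.
Absorbed: α·S·A_cross = 0.49·35.5·2.200 = 38.27 W (cross-section A).
Total input = 38.27 + 37.5 = 75.77 W.
Radiated: εσ·A_surf·T⁴ with A_surf = A = 2.200 m².
T⁴ = 75.77/(0.79·5.67×10⁻⁸·2.200) = 7.689×10⁸ K⁴.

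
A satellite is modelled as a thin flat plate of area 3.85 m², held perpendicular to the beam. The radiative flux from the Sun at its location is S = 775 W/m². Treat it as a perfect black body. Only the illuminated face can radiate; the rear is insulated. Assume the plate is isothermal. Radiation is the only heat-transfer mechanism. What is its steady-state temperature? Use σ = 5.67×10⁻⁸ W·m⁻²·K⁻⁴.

At equilibrium, absorbed power = emitted power.
Absorbing cross-section = A = 3.850 m²; emitting surface = A = 3.850 m² (ratio 1).
S·A_cross = εσ·A_surf·T⁴  ⇒  T⁴ = S/(1σ).
T⁴ = 1.00·775/(1·5.67×10⁻⁸) = 1.367×10¹⁰ K⁴.
T = (1.367×10¹⁰)^(1/4).

T ≈ 342 K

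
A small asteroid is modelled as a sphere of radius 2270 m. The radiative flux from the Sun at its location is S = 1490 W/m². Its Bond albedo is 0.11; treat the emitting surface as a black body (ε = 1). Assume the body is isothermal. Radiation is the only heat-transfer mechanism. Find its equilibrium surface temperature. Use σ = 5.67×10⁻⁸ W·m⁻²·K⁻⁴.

At equilibrium, absorbed power = emitted power.
Absorbing cross-section = πr² = 1.619×10⁷ m²; emitting surface = 4πr² = 6.475×10⁷ m² (ratio 4).
(1−a)S·A_cross = εσ·A_surf·T⁴  ⇒  T⁴ = (1−a)S/(4σ).
T⁴ = 0.890·1490/(4·5.67×10⁻⁸) = 5.847×10⁹ K⁴.
T = (5.847×10⁹)^(1/4).

T ≈ 277 K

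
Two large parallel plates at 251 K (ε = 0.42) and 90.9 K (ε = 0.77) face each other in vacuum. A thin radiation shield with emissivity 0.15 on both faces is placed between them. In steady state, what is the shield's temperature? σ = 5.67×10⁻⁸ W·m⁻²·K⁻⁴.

T_s ≈ 208 K

In steady state the net flux on the hot side equals that on the cold side.
σ(T₁⁴−T_s⁴)/D₁ = σ(T_s⁴−T₂⁴)/D₂, with D₁ = 1/ε₁+1/ε_s−1 = 8.048, D₂ = 1/ε_s+1/ε₂−1 = 6.965.
Solve for T_s⁴: T_s⁴ = (D₂·T₁⁴ + D₁·T₂⁴)/(D₁+D₂) = 1.878×10⁹ K⁴.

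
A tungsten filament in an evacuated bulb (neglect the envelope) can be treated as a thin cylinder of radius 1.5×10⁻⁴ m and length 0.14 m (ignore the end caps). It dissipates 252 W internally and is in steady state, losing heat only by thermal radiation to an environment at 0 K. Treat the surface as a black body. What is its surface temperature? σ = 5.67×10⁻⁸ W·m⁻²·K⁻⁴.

T ≈ 2410 K

Steady state: internal power = radiated power, P = εσA T⁴.
Radiating area A = 2πrL = 1.319×10⁻⁴ m².
T⁴ = P/(εσA) = 252/(1.0·5.67×10⁻⁸·1.319×10⁻⁴) = 3.368×10¹³ K⁴.
T = (3.368×10¹³)^(1/4).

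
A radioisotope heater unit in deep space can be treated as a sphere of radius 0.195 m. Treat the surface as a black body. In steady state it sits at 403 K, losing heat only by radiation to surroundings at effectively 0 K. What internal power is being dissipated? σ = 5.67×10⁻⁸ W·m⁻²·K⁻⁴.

P ≈ 715 W

Steady state: P = εσA T⁴.
A = 4πr² = 0.4778 m²; T⁴ = (403)⁴ = 2.638×10¹⁰ K⁴.
P = 1.0 × 5.67×10⁻⁸ × 0.4778 × 2.638×10¹⁰.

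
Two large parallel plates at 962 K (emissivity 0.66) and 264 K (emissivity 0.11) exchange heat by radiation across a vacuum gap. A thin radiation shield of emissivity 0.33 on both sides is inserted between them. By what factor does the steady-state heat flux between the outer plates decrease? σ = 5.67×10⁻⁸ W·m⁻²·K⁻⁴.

Without shield: q₀ = σΔ(T⁴)/(1/ε₁+1/ε₂−1) with denominator 9.606.
With shield the two gaps are in series; the resistances add: (1/ε₁+1/ε_s−1)+(1/ε_s+1/ε₂−1) = 3.545+11.12 = 14.67.
Heat-flux ratio q₀/q = 14.67/9.606.

factor ≈ 1.53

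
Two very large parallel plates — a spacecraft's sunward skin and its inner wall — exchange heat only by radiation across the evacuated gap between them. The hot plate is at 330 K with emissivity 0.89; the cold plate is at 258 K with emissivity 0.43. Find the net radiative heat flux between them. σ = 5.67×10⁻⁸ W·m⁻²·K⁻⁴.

For two infinite grey parallel plates, q = σ(T₁⁴ − T₂⁴)/(1/ε₁ + 1/ε₂ − 1).
T₁⁴ − T₂⁴ = 1.186×10¹⁰ − 4.431×10⁹ = 7.428×10⁹ K⁴.
1/ε₁ + 1/ε₂ − 1 = 1.124 + 2.326 − 1 = 2.449.
q = 5.67×10⁻⁸ × 7.428×10⁹ / 2.449.

q ≈ 172 W/m²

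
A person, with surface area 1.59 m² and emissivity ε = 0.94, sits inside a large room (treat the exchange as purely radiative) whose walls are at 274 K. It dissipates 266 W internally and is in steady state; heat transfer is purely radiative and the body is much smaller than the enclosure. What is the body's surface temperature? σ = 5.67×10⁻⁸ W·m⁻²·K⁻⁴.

T ≈ 306 K

For a small grey body in a large enclosure, net radiated power = εσA(T⁴ − T_w⁴).
Steady state: P = εσA(T⁴ − T_w⁴) with A = 1.59 m².
T⁴ = P/(εσA) + T_w⁴ = 266/(0.94·5.67×10⁻⁸·1.590) + (274)⁴
    = 3.139×10⁹ + 5.636×10⁹ = 8.775×10⁹ K⁴.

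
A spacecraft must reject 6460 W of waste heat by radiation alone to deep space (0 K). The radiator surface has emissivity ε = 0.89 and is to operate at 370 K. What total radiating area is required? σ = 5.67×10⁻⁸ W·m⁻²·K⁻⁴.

P = εσA T⁴ ⇒ A = P/(εσT⁴).
T⁴ = 1.874×10¹⁰ K⁴.
A = 6460/(0.89 × 5.67×10⁻⁸ × 1.874×10¹⁰).

A ≈ 6.83 m²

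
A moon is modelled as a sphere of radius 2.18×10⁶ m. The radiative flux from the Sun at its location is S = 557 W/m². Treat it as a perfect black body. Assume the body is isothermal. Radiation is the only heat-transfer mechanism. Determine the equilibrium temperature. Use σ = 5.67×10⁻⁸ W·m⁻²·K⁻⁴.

T ≈ 223 K

At equilibrium, absorbed power = emitted power.
Absorbing cross-section = πr² = 1.493×10¹³ m²; emitting surface = 4πr² = 5.972×10¹³ m² (ratio 4).
S·A_cross = εσ·A_surf·T⁴  ⇒  T⁴ = S/(4σ).
T⁴ = 1.00·557/(4·5.67×10⁻⁸) = 2.456×10⁹ K⁴.
T = (2.456×10⁹)^(1/4).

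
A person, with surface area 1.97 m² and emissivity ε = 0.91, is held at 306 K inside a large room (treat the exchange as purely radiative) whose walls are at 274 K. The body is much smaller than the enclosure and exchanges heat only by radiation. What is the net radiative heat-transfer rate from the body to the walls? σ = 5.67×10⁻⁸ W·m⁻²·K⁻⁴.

P_net ≈ 318 W

For a small grey body in a large enclosure: P_net = εσA(T_body⁴ − T_wall⁴).
A = 1.97 m²; T_body⁴ − T_wall⁴ = 8.768×10⁹ − 5.636×10⁹ = 3.131×10⁹ K⁴.
|P_net| = 0.91·5.67×10⁻⁸·1.970·3.131×10⁹.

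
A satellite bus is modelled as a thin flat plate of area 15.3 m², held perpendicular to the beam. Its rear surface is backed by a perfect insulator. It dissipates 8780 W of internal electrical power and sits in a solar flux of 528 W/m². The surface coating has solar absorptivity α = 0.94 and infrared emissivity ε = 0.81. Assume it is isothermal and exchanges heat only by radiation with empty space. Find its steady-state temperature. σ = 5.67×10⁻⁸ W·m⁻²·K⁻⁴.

At steady state, absorbed solar power + internal power = radiated power.
Absorbed: α·S·A_cross = 0.94·528·15.30 = 7594 W (cross-section A).
Total input = 7594 + 8780 = 16370 W.
Radiated: εσ·A_surf·T⁴ with A_surf = A = 15.30 m².
T⁴ = 16370/(0.81·5.67×10⁻⁸·15.30) = 2.330×10¹⁰ K⁴.

T ≈ 391 K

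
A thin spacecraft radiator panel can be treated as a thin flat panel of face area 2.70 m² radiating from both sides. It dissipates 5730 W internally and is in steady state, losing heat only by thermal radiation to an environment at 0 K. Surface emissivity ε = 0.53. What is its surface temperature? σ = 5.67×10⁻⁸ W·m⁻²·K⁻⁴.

T ≈ 433 K

Steady state: internal power = radiated power, P = εσA T⁴.
Radiating area A = 2·2.70 = 5.400 m².
T⁴ = P/(εσA) = 5730/(0.53·5.67×10⁻⁸·5.400) = 3.531×10¹⁰ K⁴.
T = (3.531×10¹⁰)^(1/4).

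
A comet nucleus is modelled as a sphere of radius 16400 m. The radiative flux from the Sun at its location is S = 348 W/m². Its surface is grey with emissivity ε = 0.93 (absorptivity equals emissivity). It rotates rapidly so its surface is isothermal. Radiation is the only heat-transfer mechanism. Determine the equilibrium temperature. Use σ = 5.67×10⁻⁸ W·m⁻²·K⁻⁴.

At equilibrium, absorbed power = emitted power.
Absorbing cross-section = πr² = 8.450×10⁸ m²; emitting surface = 4πr² = 3.380×10⁹ m² (ratio 4).
εS·A_cross = εσ·A_surf·T⁴  ⇒  T⁴ = S/(4σ)   (ε cancels).
T⁴ = 348/(4·5.67×10⁻⁸) = 1.534×10⁹ K⁴.
T = (1.534×10⁹)^(1/4).

T ≈ 198 K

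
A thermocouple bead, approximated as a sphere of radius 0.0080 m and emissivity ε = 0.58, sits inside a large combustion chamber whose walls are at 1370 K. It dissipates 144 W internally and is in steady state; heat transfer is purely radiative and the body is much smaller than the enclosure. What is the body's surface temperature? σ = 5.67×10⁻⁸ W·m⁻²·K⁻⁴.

T ≈ 1730 K

For a small grey body in a large enclosure, net radiated power = εσA(T⁴ − T_w⁴).
Steady state: P = εσA(T⁴ − T_w⁴) with A = 4πr² = 8.042×10⁻⁴ m².
T⁴ = P/(εσA) + T_w⁴ = 144/(0.58·5.67×10⁻⁸·8.042×10⁻⁴) + (1370)⁴
    = 5.445×10¹² + 3.523×10¹² = 8.967×10¹² K⁴.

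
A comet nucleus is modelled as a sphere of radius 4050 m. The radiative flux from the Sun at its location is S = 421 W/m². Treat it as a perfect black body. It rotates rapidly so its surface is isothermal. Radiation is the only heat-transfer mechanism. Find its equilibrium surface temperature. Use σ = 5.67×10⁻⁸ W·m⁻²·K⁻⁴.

At equilibrium, absorbed power = emitted power.
Absorbing cross-section = πr² = 5.153×10⁷ m²; emitting surface = 4πr² = 2.061×10⁸ m² (ratio 4).
S·A_cross = εσ·A_surf·T⁴  ⇒  T⁴ = S/(4σ).
T⁴ = 1.00·421/(4·5.67×10⁻⁸) = 1.856×10⁹ K⁴.
T = (1.856×10⁹)^(1/4).

T ≈ 208 K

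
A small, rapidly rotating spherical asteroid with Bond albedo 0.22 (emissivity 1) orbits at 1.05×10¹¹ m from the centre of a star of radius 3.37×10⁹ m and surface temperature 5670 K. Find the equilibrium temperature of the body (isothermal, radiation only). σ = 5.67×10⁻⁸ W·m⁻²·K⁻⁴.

T ≈ 675 K

The star's surface emits σT_*⁴; at distance d the flux is S = σT_*⁴(R_*/d)².
S = 5.67×10⁻⁸·(5670)⁴·(3.37×10⁹/1.05×10¹¹)² = 60370 W/m².
For an isothermal sphere T⁴ = (1−a)S/(4σ) = 2.076×10¹¹ K⁴.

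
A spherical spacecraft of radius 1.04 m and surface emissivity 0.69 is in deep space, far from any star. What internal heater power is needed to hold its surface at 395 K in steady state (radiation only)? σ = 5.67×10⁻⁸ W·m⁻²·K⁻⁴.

P ≈ 12900 W

P = εσ·4πr²·T⁴.
4πr² = 13.59 m²; T⁴ = 2.434×10¹⁰ K⁴.
P = 0.69·5.67×10⁻⁸·13.59·2.434×10¹⁰.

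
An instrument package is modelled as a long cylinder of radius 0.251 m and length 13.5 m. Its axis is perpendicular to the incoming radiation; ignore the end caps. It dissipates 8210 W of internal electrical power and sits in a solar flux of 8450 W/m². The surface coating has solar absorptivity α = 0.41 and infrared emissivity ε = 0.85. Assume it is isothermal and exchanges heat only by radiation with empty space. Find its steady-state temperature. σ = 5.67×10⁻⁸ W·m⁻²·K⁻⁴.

T ≈ 419 K

At steady state, absorbed solar power + internal power = radiated power.
Absorbed: α·S·A_cross = 0.41·8450·6.777 = 23480 W (cross-section 2rL).
Total input = 23480 + 8210 = 31690 W.
Radiated: εσ·A_surf·T⁴ with A_surf = 2πrL = 21.29 m².
T⁴ = 31690/(0.85·5.67×10⁻⁸·21.29) = 3.088×10¹⁰ K⁴.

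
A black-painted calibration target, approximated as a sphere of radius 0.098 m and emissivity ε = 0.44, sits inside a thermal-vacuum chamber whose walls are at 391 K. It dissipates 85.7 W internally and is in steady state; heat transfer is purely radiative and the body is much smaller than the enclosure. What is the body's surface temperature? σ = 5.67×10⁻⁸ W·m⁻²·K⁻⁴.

For a small grey body in a large enclosure, net radiated power = εσA(T⁴ − T_w⁴).
Steady state: P = εσA(T⁴ − T_w⁴) with A = 4πr² = 0.1207 m².
T⁴ = P/(εσA) + T_w⁴ = 85.7/(0.44·5.67×10⁻⁸·0.1207) + (391)⁴
    = 2.846×10¹⁰ + 2.337×10¹⁰ = 5.184×10¹⁰ K⁴.

T ≈ 477 K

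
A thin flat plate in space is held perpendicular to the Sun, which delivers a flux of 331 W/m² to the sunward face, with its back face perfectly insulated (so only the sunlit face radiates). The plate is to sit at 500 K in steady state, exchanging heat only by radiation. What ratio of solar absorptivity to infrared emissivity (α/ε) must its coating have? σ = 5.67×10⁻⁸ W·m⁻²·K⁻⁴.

α/ε ≈ 10.7

Balance: αS·A = εσ·1A·T⁴ ⇒ α/ε = σT⁴/S.
α/ε = 5.67×10⁻⁸·(500)⁴/331 = 5.67×10⁻⁸·6.250×10¹⁰/331.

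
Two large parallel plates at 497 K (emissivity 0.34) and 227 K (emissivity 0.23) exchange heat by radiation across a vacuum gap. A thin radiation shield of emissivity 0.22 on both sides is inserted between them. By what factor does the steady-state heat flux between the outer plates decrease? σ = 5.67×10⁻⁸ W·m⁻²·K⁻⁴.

Without shield: q₀ = σΔ(T⁴)/(1/ε₁+1/ε₂−1) with denominator 6.289.
With shield the two gaps are in series; the resistances add: (1/ε₁+1/ε_s−1)+(1/ε_s+1/ε₂−1) = 6.487+7.893 = 14.38.
Heat-flux ratio q₀/q = 14.38/6.289.

factor ≈ 2.29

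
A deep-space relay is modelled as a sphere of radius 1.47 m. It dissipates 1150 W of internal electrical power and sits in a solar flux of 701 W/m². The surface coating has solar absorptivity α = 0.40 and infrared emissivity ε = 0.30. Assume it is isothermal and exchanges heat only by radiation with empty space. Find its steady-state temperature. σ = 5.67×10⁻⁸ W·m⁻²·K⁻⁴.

At steady state, absorbed solar power + internal power = radiated power.
Absorbed: α·S·A_cross = 0.40·701·6.789 = 1904 W (cross-section πr²).
Total input = 1904 + 1150 = 3054 W.
Radiated: εσ·A_surf·T⁴ with A_surf = 4πr² = 27.15 m².
T⁴ = 3054/(0.30·5.67×10⁻⁸·27.15) = 6.611×10⁹ K⁴.

T ≈ 285 K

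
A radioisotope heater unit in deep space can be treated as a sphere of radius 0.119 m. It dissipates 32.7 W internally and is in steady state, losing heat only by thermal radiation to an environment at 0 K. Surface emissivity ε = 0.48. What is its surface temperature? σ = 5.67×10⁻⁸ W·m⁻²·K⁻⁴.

Steady state: internal power = radiated power, P = εσA T⁴.
Radiating area A = 4πr² = 0.1780 m².
T⁴ = P/(εσA) = 32.7/(0.48·5.67×10⁻⁸·0.1780) = 6.752×10⁹ K⁴.
T = (6.752×10⁹)^(1/4).

T ≈ 287 K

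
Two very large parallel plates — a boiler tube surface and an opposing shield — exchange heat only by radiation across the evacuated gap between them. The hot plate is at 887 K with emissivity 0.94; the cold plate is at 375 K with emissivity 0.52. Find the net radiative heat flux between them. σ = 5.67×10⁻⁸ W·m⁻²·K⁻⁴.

For two infinite grey parallel plates, q = σ(T₁⁴ − T₂⁴)/(1/ε₁ + 1/ε₂ − 1).
T₁⁴ − T₂⁴ = 6.190×10¹¹ − 1.978×10¹⁰ = 5.992×10¹¹ K⁴.
1/ε₁ + 1/ε₂ − 1 = 1.064 + 1.923 − 1 = 1.987.
q = 5.67×10⁻⁸ × 5.992×10¹¹ / 1.987.

q ≈ 17100 W/m²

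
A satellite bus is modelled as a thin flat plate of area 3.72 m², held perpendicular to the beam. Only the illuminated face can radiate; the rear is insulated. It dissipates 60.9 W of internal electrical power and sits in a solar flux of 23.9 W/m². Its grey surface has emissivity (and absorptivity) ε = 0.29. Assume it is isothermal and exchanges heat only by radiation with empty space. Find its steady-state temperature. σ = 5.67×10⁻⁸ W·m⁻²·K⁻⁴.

At steady state, absorbed solar power + internal power = radiated power.
Absorbed: α·S·A_cross = 0.29·23.9·3.720 = 25.78 W (cross-section A).
Total input = 25.78 + 60.9 = 86.68 W.
Radiated: εσ·A_surf·T⁴ with A_surf = A = 3.720 m².
T⁴ = 86.68/(0.29·5.67×10⁻⁸·3.720) = 1.417×10⁹ K⁴.

T ≈ 194 K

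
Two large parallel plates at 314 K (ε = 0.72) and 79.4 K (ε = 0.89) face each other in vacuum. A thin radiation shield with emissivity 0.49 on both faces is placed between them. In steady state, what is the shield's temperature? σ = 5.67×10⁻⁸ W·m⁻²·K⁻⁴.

In steady state the net flux on the hot side equals that on the cold side.
σ(T₁⁴−T_s⁴)/D₁ = σ(T_s⁴−T₂⁴)/D₂, with D₁ = 1/ε₁+1/ε_s−1 = 2.430, D₂ = 1/ε_s+1/ε₂−1 = 2.164.
Solve for T_s⁴: T_s⁴ = (D₂·T₁⁴ + D₁·T₂⁴)/(D₁+D₂) = 4.601×10⁹ K⁴.

T_s ≈ 260 K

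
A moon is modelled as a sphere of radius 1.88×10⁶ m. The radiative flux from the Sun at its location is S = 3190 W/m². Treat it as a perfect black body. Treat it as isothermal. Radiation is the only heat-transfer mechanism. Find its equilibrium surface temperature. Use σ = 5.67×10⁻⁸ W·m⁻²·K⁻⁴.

T ≈ 344 K

At equilibrium, absorbed power = emitted power.
Absorbing cross-section = πr² = 1.110×10¹³ m²; emitting surface = 4πr² = 4.441×10¹³ m² (ratio 4).
S·A_cross = εσ·A_surf·T⁴  ⇒  T⁴ = S/(4σ).
T⁴ = 1.00·3190/(4·5.67×10⁻⁸) = 1.407×10¹⁰ K⁴.
T = (1.407×10¹⁰)^(1/4).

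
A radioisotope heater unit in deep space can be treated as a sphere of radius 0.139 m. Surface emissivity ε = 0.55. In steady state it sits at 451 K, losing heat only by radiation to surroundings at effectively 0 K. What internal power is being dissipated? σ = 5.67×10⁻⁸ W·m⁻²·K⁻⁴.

P ≈ 313 W

Steady state: P = εσA T⁴.
A = 4πr² = 0.2428 m²; T⁴ = (451)⁴ = 4.137×10¹⁰ K⁴.
P = 0.55 × 5.67×10⁻⁸ × 0.2428 × 4.137×10¹⁰.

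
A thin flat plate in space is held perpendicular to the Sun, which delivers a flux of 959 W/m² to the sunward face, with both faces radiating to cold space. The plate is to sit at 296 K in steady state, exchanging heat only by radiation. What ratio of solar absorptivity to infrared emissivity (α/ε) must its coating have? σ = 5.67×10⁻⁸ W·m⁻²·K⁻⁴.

α/ε ≈ 0.908

Balance: αS·A = εσ·2A·T⁴ ⇒ α/ε = 2σT⁴/S.
α/ε = 2·5.67×10⁻⁸·(296)⁴/959 = 2·5.67×10⁻⁸·7.677×10⁹/959.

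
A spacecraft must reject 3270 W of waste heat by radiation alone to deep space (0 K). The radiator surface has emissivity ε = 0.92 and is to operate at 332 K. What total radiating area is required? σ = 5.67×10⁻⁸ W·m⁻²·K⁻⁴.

P = εσA T⁴ ⇒ A = P/(εσT⁴).
T⁴ = 1.215×10¹⁰ K⁴.
A = 3270/(0.92 × 5.67×10⁻⁸ × 1.215×10¹⁰).

A ≈ 5.16 m²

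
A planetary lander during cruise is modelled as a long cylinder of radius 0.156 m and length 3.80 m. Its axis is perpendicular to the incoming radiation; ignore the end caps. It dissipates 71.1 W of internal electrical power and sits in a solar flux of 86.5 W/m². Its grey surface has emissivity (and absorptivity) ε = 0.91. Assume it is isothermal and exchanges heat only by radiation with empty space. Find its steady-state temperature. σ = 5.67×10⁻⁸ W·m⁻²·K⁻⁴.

T ≈ 171 K

At steady state, absorbed solar power + internal power = radiated power.
Absorbed: α·S·A_cross = 0.91·86.5·1.186 = 93.32 W (cross-section 2rL).
Total input = 93.32 + 71.1 = 164.4 W.
Radiated: εσ·A_surf·T⁴ with A_surf = 2πrL = 3.725 m².
T⁴ = 164.4/(0.91·5.67×10⁻⁸·3.725) = 8.556×10⁸ K⁴.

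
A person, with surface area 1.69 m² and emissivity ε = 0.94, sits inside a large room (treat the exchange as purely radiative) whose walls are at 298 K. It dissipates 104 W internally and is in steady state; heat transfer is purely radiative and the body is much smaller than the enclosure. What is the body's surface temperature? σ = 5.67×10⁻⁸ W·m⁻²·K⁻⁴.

T ≈ 308 K

For a small grey body in a large enclosure, net radiated power = εσA(T⁴ − T_w⁴).
Steady state: P = εσA(T⁴ − T_w⁴) with A = 1.69 m².
T⁴ = P/(εσA) + T_w⁴ = 104/(0.94·5.67×10⁻⁸·1.690) + (298)⁴
    = 1.155×10⁹ + 7.886×10⁹ = 9.041×10⁹ K⁴.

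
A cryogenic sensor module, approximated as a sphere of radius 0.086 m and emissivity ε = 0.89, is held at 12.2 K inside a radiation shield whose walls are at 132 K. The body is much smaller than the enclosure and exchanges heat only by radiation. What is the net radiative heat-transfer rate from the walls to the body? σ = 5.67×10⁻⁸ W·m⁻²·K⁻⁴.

For a small grey body in a large enclosure: P_net = εσA(T_body⁴ − T_wall⁴).
A = 4πr² = 0.09294 m²; T_body⁴ − T_wall⁴ = 22150 − 3.036×10⁸ = -3.036×10⁸ K⁴.
|P_net| = 0.89·5.67×10⁻⁸·0.09294·3.036×10⁸.

P_net ≈ 1.42 W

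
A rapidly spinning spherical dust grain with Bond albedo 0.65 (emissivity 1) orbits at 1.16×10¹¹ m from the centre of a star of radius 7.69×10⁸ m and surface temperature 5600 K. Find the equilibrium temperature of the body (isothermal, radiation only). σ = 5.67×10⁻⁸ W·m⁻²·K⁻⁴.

T ≈ 248 K

The star's surface emits σT_*⁴; at distance d the flux is S = σT_*⁴(R_*/d)².
S = 5.67×10⁻⁸·(5600)⁴·(7.69×10⁸/1.16×10¹¹)² = 2451 W/m².
For an isothermal sphere T⁴ = (1−a)S/(4σ) = 3.782×10⁹ K⁴.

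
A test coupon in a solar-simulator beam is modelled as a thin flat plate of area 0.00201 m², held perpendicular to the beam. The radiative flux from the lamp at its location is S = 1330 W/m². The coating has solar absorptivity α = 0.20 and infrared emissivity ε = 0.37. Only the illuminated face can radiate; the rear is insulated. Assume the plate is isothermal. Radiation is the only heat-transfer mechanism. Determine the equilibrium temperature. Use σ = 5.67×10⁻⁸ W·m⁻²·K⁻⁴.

At equilibrium, absorbed power = emitted power.
Absorbing cross-section = A = 0.002010 m²; emitting surface = A = 0.002010 m² (ratio 1).
αS·A_cross = εσ·A_surf·T⁴  ⇒  T⁴ = αS/(ε·1σ).
T⁴ = 0.200·1330/(0.37·1·5.67×10⁻⁸) = 1.268×10¹⁰ K⁴.
T = (1.268×10¹⁰)^(1/4).

T ≈ 336 K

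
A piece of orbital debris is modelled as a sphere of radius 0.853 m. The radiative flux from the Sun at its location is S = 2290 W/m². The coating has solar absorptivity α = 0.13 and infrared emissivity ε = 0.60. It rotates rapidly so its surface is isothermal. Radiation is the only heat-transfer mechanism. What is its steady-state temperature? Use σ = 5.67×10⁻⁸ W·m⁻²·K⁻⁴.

At equilibrium, absorbed power = emitted power.
Absorbing cross-section = πr² = 2.286 m²; emitting surface = 4πr² = 9.143 m² (ratio 4).
αS·A_cross = εσ·A_surf·T⁴  ⇒  T⁴ = αS/(ε·4σ).
T⁴ = 0.130·2290/(0.60·4·5.67×10⁻⁸) = 2.188×10⁹ K⁴.
T = (2.188×10⁹)^(1/4).

T ≈ 216 K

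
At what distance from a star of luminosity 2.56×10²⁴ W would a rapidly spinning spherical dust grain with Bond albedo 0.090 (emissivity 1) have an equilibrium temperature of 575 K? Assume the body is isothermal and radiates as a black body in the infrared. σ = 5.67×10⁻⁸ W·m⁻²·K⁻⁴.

d ≈ 2.73×10⁹ m

For an isothermal black-emitting sphere, (1−a)S·πr² = σ·4πr²·T⁴ ⇒ S = 4σT⁴/(1−a).
S = 4·5.67×10⁻⁸·(575)⁴/0.910 = 27240 W/m².
Flux falls as S = L/(4πd²), so d = √(L/(4πS)) = √(2.56×10²⁴/(4π·27240)).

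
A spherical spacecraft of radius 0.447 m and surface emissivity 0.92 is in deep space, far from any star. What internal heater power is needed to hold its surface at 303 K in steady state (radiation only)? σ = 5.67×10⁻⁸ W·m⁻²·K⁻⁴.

P = εσ·4πr²·T⁴.
4πr² = 2.511 m²; T⁴ = 8.429×10⁹ K⁴.
P = 0.92·5.67×10⁻⁸·2.511·8.429×10⁹.

P ≈ 1100 W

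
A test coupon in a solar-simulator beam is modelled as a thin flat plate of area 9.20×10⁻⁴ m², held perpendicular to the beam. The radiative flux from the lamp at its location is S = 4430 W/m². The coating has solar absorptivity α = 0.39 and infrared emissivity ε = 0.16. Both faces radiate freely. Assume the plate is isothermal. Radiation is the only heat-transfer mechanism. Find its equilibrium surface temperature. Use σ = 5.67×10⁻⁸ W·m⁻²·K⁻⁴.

At equilibrium, absorbed power = emitted power.
Absorbing cross-section = A = 9.200×10⁻⁴ m²; emitting surface = 2A = 0.001840 m² (ratio 2).
αS·A_cross = εσ·A_surf·T⁴  ⇒  T⁴ = αS/(ε·2σ).
T⁴ = 0.390·4430/(0.16·2·5.67×10⁻⁸) = 9.522×10¹⁰ K⁴.
T = (9.522×10¹⁰)^(1/4).

T ≈ 555 K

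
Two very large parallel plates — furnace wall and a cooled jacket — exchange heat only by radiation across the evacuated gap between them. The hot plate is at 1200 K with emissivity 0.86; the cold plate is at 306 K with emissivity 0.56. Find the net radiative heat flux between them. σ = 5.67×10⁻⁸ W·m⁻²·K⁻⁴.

For two infinite grey parallel plates, q = σ(T₁⁴ − T₂⁴)/(1/ε₁ + 1/ε₂ − 1).
T₁⁴ − T₂⁴ = 2.074×10¹² − 8.768×10⁹ = 2.065×10¹² K⁴.
1/ε₁ + 1/ε₂ − 1 = 1.163 + 1.786 − 1 = 1.949.
q = 5.67×10⁻⁸ × 2.065×10¹² / 1.949.

q ≈ 60100 W/m²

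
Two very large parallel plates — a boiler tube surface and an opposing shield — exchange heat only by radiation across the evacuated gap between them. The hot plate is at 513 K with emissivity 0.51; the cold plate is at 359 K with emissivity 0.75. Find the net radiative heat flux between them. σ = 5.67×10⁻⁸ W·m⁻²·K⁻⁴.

For two infinite grey parallel plates, q = σ(T₁⁴ − T₂⁴)/(1/ε₁ + 1/ε₂ − 1).
T₁⁴ − T₂⁴ = 6.926×10¹⁰ − 1.661×10¹⁰ = 5.265×10¹⁰ K⁴.
1/ε₁ + 1/ε₂ − 1 = 1.961 + 1.333 − 1 = 2.294.
q = 5.67×10⁻⁸ × 5.265×10¹⁰ / 2.294.

q ≈ 1300 W/m²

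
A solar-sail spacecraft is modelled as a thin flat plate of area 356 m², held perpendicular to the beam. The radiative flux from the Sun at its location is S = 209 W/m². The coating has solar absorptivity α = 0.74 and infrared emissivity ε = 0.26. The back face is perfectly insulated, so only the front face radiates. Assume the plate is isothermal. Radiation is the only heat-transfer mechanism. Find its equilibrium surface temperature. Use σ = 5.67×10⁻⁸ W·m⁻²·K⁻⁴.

At equilibrium, absorbed power = emitted power.
Absorbing cross-section = A = 356.0 m²; emitting surface = A = 356.0 m² (ratio 1).
αS·A_cross = εσ·A_surf·T⁴  ⇒  T⁴ = αS/(ε·1σ).
T⁴ = 0.740·209/(0.26·1·5.67×10⁻⁸) = 1.049×10¹⁰ K⁴.
T = (1.049×10¹⁰)^(1/4).

T ≈ 320 K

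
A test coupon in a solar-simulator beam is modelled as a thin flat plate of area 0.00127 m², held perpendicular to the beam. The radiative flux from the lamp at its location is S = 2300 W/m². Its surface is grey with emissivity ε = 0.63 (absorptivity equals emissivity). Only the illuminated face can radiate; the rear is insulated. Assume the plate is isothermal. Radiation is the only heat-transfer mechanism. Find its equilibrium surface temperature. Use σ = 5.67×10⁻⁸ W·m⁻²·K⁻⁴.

At equilibrium, absorbed power = emitted power.
Absorbing cross-section = A = 0.001270 m²; emitting surface = A = 0.001270 m² (ratio 1).
εS·A_cross = εσ·A_surf·T⁴  ⇒  T⁴ = S/(1σ)   (ε cancels).
T⁴ = 2300/(1·5.67×10⁻⁸) = 4.056×10¹⁰ K⁴.
T = (4.056×10¹⁰)^(1/4).

T ≈ 449 K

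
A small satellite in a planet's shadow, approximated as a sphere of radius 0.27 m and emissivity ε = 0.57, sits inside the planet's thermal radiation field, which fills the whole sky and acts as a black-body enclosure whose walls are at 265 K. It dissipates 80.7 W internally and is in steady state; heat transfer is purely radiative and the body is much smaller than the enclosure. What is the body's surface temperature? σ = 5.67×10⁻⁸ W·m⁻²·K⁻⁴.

For a small grey body in a large enclosure, net radiated power = εσA(T⁴ − T_w⁴).
Steady state: P = εσA(T⁴ − T_w⁴) with A = 4πr² = 0.9161 m².
T⁴ = P/(εσA) + T_w⁴ = 80.7/(0.57·5.67×10⁻⁸·0.9161) + (265)⁴
    = 2.726×10⁹ + 4.932×10⁹ = 7.657×10⁹ K⁴.

T ≈ 296 K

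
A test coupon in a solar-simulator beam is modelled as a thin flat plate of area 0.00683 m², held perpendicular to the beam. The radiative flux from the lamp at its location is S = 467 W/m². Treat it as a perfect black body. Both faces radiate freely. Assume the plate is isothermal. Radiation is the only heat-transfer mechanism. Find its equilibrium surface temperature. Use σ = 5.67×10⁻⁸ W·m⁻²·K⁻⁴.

At equilibrium, absorbed power = emitted power.
Absorbing cross-section = A = 0.006830 m²; emitting surface = 2A = 0.01366 m² (ratio 2).
S·A_cross = εσ·A_surf·T⁴  ⇒  T⁴ = S/(2σ).
T⁴ = 1.00·467/(2·5.67×10⁻⁸) = 4.118×10⁹ K⁴.
T = (4.118×10⁹)^(1/4).

T ≈ 253 K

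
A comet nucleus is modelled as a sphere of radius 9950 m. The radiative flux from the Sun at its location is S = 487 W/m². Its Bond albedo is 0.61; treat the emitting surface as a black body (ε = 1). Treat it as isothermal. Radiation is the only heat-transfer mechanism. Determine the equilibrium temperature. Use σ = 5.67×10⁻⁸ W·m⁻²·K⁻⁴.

At equilibrium, absorbed power = emitted power.
Absorbing cross-section = πr² = 3.110×10⁸ m²; emitting surface = 4πr² = 1.244×10⁹ m² (ratio 4).
(1−a)S·A_cross = εσ·A_surf·T⁴  ⇒  T⁴ = (1−a)S/(4σ).
T⁴ = 0.390·487/(4·5.67×10⁻⁸) = 8.374×10⁸ K⁴.
T = (8.374×10⁸)^(1/4).

T ≈ 170 K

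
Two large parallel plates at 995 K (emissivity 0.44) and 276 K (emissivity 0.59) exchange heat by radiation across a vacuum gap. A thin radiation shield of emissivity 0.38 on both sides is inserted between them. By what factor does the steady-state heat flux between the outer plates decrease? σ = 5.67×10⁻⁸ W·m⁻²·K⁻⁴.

Without shield: q₀ = σΔ(T⁴)/(1/ε₁+1/ε₂−1) with denominator 2.968.
With shield the two gaps are in series; the resistances add: (1/ε₁+1/ε_s−1)+(1/ε_s+1/ε₂−1) = 3.904+3.326 = 7.231.
Heat-flux ratio q₀/q = 7.231/2.968.

factor ≈ 2.44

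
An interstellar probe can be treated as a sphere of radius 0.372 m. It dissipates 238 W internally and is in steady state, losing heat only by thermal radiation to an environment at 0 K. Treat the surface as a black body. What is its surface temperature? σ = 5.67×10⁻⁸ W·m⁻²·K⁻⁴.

T ≈ 222 K

Steady state: internal power = radiated power, P = εσA T⁴.
Radiating area A = 4πr² = 1.739 m².
T⁴ = P/(εσA) = 238/(1.0·5.67×10⁻⁸·1.739) = 2.414×10⁹ K⁴.
T = (2.414×10⁹)^(1/4).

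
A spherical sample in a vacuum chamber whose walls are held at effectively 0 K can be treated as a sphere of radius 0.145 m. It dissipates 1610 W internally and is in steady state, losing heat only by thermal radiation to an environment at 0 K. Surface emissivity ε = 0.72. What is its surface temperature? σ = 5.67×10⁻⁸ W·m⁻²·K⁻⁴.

Steady state: internal power = radiated power, P = εσA T⁴.
Radiating area A = 4πr² = 0.2642 m².
T⁴ = P/(εσA) = 1610/(0.72·5.67×10⁻⁸·0.2642) = 1.493×10¹¹ K⁴.
T = (1.493×10¹¹)^(1/4).

T ≈ 622 K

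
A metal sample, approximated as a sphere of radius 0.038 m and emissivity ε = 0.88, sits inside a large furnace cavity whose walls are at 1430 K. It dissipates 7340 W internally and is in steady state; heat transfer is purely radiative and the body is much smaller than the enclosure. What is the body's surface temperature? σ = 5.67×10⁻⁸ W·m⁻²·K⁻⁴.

T ≈ 1870 K

For a small grey body in a large enclosure, net radiated power = εσA(T⁴ − T_w⁴).
Steady state: P = εσA(T⁴ − T_w⁴) with A = 4πr² = 0.01815 m².
T⁴ = P/(εσA) + T_w⁴ = 7340/(0.88·5.67×10⁻⁸·0.01815) + (1430)⁴
    = 8.107×10¹² + 4.182×10¹² = 1.229×10¹³ K⁴.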